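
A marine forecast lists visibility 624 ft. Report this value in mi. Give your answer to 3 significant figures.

0.118 SM

1 ft = 0.000189394 SM, so 624 × 0.000189394 = 0.118 SM.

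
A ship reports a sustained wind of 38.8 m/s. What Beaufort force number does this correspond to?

Beaufort force 12

38.8 m/s lies in the Beaufort 12 band (hurricane force, ≥32.7 m/s).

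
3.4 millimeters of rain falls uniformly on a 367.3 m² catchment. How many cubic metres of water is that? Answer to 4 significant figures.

1 mm over 1 m² is 1 L, so volume = 3.4 × 367.3 = 1248.82 L = 1.249 m³.

1.249 cubic metres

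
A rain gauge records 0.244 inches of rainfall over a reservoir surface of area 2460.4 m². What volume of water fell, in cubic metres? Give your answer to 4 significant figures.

15.25 cubic metres

Depth: 0.244 in × 25.4 = 6.1976 mm.
1 mm over 1 m² is 1 L, so volume = 6.1976 × 2460.4 = 15248.575 L = 15.25 m³.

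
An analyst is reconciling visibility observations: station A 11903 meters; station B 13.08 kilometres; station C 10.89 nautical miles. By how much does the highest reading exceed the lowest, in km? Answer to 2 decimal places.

8.27 km

station A: 11903 m = 11.9030 km.
station C: 10.89 nmi = 20.1683 km.
Spread: 20.1683 − 11.9030 = 8.27 km.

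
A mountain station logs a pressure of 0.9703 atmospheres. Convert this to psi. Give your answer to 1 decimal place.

14.3 psi

1 atm = 14.6959 psi, so 0.9703 × 14.6959 = 14.3 psi.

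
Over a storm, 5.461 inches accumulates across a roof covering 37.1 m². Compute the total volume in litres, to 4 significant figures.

Depth: 5.461 in × 25.4 = 138.7094 mm.
1 mm over 1 m² is 1 L, so volume = 138.7094 × 37.1 = 5146.1187 L ≈ 5146 L.

5146 litres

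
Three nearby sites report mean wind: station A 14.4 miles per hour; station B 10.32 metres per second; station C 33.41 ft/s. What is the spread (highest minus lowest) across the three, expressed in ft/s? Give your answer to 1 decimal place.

station A: 14.4 mph = 21.120 ft/s.
station B: 10.32 m/s = 33.858 ft/s.
Spread: 33.858 − 21.120 = 12.7 ft/s.

12.7 ft/s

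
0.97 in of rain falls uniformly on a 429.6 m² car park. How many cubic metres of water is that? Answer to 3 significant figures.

Depth: 0.97 in × 25.4 = 24.638 mm.
1 mm over 1 m² is 1 L, so volume = 24.638 × 429.6 = 10584.485 L = 10.6 m³.

10.6 cubic metres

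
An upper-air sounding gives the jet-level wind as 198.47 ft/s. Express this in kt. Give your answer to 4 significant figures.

117.6 kt

1 ft/s = 0.592484 kt, so 198.47 × 0.592484 = 117.6 kt.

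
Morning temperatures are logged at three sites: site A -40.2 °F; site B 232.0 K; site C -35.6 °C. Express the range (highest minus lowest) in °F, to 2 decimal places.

site A: -40.2 °F = -40.111 °C.
site B: 232.0 K = -41.150 °C.
Spread: (-35.600) − (-41.150) = 5.550 °C = 9.99 °F.

9.99 °F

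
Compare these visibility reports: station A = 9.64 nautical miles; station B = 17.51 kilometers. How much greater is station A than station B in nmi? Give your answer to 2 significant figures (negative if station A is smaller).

station B: 17.51 km = 9.4546 nmi.
Difference: 9.6400 − 9.4546 = 0.19 nmi.

0.19 nmi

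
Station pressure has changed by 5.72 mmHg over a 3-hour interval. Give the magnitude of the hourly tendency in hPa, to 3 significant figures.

5.72 mmHg / 3 h × 1.33322 hPa/mmHg = 2.54 hPa/h.

2.54 hPa per hour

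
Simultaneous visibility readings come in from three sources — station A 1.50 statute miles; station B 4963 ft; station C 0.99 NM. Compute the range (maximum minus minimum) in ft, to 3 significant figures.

station A: 1.50 SM = 7920.00 ft.
station C: 0.99 nmi = 6015.35 ft.
Spread: 7920.00 − 4963.00 = 2960 ft.

2960 ft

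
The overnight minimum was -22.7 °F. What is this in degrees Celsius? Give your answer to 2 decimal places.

-30.39 °C

°C = (°F − 32) × 5/9 = (-22.7 − 32) / 1.8 = -30.39 °C.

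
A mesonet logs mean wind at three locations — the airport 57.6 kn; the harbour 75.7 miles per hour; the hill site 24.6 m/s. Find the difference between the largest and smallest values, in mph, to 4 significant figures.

20.67 mph

the airport: 57.6 kt = 66.2849 mph.
the hill site: 24.6 m/s = 55.0286 mph.
Spread: 75.7000 − 55.0286 = 20.67 mph.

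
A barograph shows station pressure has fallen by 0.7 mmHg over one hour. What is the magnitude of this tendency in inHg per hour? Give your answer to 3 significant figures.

0.7 mmHg / 1 h × 0.0393701 inHg/mmHg = 0.0276 inHg/h.

0.0276 inHg per hour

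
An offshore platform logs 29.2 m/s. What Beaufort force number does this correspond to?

Beaufort force 11

29.2 m/s lies in the Beaufort 11 band (violent storm, 28.5–32.6 m/s).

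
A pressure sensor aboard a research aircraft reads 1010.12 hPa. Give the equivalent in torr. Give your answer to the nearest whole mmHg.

1 hPa = 0.750062 mmHg, so 1010.12 × 0.750062 = 758 mmHg.

758 mmHg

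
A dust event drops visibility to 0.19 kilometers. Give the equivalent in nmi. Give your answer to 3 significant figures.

1 km = 0.539957 nmi, so 0.19 × 0.539957 = 0.103 nmi.

0.103 nmi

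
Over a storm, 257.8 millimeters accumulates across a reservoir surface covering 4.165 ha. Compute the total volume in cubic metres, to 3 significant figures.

10700 cubic metres

Area: 4.165 ha = 41650 m².
1 mm over 1 m² is 1 L, so volume = 257.8 × 41650 = 10737370 L = 10700 m³.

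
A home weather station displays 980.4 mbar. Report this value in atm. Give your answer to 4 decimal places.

0.9676 atm

1 mb = 0.000986923 atm, so 980.4 × 0.000986923 = 0.9676 atm.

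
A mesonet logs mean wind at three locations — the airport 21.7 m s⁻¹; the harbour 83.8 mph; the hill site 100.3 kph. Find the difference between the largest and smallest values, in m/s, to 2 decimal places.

the harbour: 83.8 mph = 37.4620 m/s.
the hill site: 100.3 km/h = 27.8611 m/s.
Spread: 37.4620 − 21.7000 = 15.76 m/s.

15.76 m/s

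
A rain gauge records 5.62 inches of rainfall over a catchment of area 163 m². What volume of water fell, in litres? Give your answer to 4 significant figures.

Depth: 5.62 in × 25.4 = 142.748 mm.
1 mm over 1 m² is 1 L, so volume = 142.748 × 163 = 23267.924 L ≈ 23270 L.

23270 litres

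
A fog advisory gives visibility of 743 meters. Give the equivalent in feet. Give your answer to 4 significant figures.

2438 ft

1 m = 3.28084 ft, so 743 × 3.28084 = 2438 ft.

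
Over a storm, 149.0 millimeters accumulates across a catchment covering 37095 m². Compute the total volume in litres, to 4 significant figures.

5527000 litres

1 mm over 1 m² is 1 L, so volume = 149 × 37095 = 5527155 L ≈ 5527000 L.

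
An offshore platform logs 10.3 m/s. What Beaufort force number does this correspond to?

10.3 m/s lies in the Beaufort 5 band (fresh breeze, 8.0–10.7 m/s).

Beaufort force 5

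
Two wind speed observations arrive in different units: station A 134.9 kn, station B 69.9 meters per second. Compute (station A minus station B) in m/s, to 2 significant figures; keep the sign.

station A: 134.9 kt = 69.3986 m/s.
Difference: 69.3986 − 69.9000 = -0.50 m/s.

-0.50 m/s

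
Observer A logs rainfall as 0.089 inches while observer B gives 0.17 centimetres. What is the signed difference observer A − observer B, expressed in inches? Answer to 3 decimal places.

0.022 in

observer B: 0.17 cm = 0.06693 in.
Difference: 0.08900 − 0.06693 = 0.022 in.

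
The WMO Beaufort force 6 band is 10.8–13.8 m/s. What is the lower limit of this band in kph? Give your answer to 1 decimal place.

38.9 km/h

10.8–13.8 m/s × 3.6 = 38.9–49.7 km/h.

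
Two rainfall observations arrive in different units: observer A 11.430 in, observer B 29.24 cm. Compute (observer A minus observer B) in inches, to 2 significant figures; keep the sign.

observer B: 29.24 cm = 11.51181 in.
Difference: 11.43000 − 11.51181 = -0.082 in.

-0.082 in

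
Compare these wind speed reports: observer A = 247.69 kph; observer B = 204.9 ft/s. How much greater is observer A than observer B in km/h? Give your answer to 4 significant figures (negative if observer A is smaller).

observer B: 204.9 ft/s = 224.8327 km/h.
Difference: 247.6900 − 224.8327 = 22.86 km/h.

22.86 km/h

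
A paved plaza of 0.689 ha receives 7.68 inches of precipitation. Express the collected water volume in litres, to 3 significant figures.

1340000 litres

Depth: 7.68 in × 25.4 = 195.072 mm.
Area: 0.689 ha = 6890 m².
1 mm over 1 m² is 1 L, so volume = 195.072 × 6890 = 1344046.1 L ≈ 1340000 L.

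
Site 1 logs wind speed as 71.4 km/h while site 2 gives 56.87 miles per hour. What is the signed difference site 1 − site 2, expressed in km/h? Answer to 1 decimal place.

-20.1 km/h

site 2: 56.87 mph = 91.523 km/h.
Difference: 71.400 − 91.523 = -20.1 km/h.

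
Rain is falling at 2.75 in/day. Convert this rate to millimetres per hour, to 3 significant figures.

2.91 mm/hour

2.75 in/day × 25.4 mm/in × 0.0416667 day/hour = 2.91 mm/hour.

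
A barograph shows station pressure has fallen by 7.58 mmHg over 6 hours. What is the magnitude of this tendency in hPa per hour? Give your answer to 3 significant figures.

7.58 mmHg / 6 h × 1.33322 hPa/mmHg = 1.68 hPa/h.

1.68 hPa per hour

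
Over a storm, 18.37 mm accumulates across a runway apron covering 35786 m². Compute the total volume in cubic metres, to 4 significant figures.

1 mm over 1 m² is 1 L, so volume = 18.37 × 35786 = 657388.82 L = 657.4 m³.

657.4 cubic metres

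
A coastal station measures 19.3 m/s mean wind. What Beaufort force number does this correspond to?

Beaufort force 8

19.3 m/s lies in the Beaufort 8 band (gale, 17.2–20.7 m/s).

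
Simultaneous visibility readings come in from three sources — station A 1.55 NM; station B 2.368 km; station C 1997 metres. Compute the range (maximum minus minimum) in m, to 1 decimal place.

873.6 m

station A: 1.55 nmi = 2870.600 m.
station B: 2.368 km = 2368.000 m.
Spread: 2870.600 − 1997.000 = 873.6 m.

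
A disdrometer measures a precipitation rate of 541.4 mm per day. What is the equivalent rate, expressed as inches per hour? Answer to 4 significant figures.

0.8881 in/hour

541.4 mm/day × 0.0393701 in/mm × 0.0416667 day/hour = 0.8881 in/hour.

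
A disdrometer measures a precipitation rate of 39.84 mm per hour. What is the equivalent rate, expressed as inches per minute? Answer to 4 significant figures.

39.84 mm/hour × 0.0393701 in/mm × 0.0166667 hour/minute = 0.02614 in/minute.

0.02614 in/minute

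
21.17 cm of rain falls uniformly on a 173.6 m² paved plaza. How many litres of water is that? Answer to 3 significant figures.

36800 litres

Depth: 21.17 cm × 10 = 211.7 mm.
1 mm over 1 m² is 1 L, so volume = 211.7 × 173.6 = 36751.12 L ≈ 36800 L.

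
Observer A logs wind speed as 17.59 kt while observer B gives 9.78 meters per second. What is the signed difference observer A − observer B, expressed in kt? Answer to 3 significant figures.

-1.42 kt

observer B: 9.78 m/s = 19.0108 kt.
Difference: 17.5900 − 19.0108 = -1.42 kt.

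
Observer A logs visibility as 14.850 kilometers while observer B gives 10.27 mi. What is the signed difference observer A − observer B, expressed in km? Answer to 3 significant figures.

observer B: 10.27 SM = 16.5280 km.
Difference: 14.8500 − 16.5280 = -1.68 km.

-1.68 km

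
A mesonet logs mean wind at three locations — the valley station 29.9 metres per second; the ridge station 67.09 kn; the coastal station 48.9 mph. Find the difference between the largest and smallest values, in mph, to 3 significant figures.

28.3 mph

the valley station: 29.9 m/s = 66.884 mph.
the ridge station: 67.09 kt = 77.206 mph.
Spread: 77.206 − 48.900 = 28.3 mph.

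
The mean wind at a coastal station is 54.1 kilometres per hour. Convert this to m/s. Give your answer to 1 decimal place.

15.0 m/s

1 km/h = 0.277778 m/s, so 54.1 × 0.277778 = 15.0 m/s.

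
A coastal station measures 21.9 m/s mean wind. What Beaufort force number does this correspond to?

Beaufort force 9

21.9 m/s lies in the Beaufort 9 band (strong gale, 20.8–24.4 m/s).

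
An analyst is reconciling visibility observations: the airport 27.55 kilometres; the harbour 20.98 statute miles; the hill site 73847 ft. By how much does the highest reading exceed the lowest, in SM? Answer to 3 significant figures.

the airport: 27.55 km = 17.1188 SM.
the hill site: 73847 ft = 13.9862 SM.
Spread: 20.9800 − 13.9862 = 6.99 SM.

6.99 SM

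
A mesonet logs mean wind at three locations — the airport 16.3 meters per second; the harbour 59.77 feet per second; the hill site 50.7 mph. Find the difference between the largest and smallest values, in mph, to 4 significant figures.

14.24 mph

the airport: 16.3 m/s = 36.4621 mph.
the harbour: 59.77 ft/s = 40.7523 mph.
Spread: 50.7000 − 36.4621 = 14.24 mph.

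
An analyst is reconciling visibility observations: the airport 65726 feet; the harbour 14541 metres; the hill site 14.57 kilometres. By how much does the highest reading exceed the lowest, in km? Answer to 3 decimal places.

the airport: 65726 ft = 20.03328 km.
the harbour: 14541 m = 14.54100 km.
Spread: 20.03328 − 14.54100 = 5.492 km.

5.492 km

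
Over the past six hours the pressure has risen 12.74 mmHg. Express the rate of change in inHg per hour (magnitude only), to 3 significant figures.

12.74 mmHg / 6 h × 0.0393701 inHg/mmHg = 0.0836 inHg/h.

0.0836 inHg per hour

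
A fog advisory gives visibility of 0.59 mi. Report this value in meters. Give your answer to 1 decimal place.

1 SM = 1609.34 m, so 0.59 × 1609.34 = 949.5 m.

949.5 m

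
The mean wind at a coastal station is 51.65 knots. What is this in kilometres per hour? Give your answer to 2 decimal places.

1 kt = 1.852 km/h, so 51.65 × 1.852 = 95.66 km/h.

95.66 km/h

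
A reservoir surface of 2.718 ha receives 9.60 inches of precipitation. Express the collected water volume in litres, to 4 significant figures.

Depth: 9.60 in × 25.4 = 243.84 mm.
Area: 2.718 ha = 27180 m².
1 mm over 1 m² is 1 L, so volume = 243.84 × 27180 = 6627571.2 L ≈ 6628000 L.

6628000 litres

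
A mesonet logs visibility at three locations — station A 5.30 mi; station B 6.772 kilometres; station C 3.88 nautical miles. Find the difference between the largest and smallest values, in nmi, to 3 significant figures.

station A: 5.30 SM = 4.60557 nmi.
station B: 6.772 km = 3.65659 nmi.
Spread: 4.60557 − 3.65659 = 0.949 nmi.

0.949 nmi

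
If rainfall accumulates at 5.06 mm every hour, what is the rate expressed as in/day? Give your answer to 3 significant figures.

4.78 in/day

5.06 mm/hour × 0.0393701 in/mm × 24 hour/day = 4.78 in/day.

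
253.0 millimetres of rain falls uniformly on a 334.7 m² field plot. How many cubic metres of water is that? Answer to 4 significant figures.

84.68 cubic metres

1 mm over 1 m² is 1 L, so volume = 253 × 334.7 = 84679.1 L = 84.68 m³.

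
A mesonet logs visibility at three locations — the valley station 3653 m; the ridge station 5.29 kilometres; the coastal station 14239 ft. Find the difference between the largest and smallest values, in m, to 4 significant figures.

the ridge station: 5.29 km = 5290.00 m.
the coastal station: 14239 ft = 4340.05 m.
Spread: 5290.00 − 3653.00 = 1637 m.

1637 m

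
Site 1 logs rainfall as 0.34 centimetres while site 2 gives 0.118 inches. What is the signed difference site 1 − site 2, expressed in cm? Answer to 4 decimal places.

0.0403 cm

site 2: 0.118 in = 0.299720 cm.
Difference: 0.340000 − 0.299720 = 0.0403 cm.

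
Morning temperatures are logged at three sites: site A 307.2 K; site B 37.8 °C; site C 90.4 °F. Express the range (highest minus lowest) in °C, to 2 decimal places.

site A: 307.2 K = 34.050 °C.
site C: 90.4 °F = 32.444 °C.
Spread: 37.800 − 32.444 = 5.356 °C.

5.36 °C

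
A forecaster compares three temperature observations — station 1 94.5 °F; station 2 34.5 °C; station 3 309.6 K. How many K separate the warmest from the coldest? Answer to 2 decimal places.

station 1: 94.5 °F = 34.722 °C.
station 3: 309.6 K = 36.450 °C.
Spread: 36.450 − 34.500 = 1.950 °C.

1.95 K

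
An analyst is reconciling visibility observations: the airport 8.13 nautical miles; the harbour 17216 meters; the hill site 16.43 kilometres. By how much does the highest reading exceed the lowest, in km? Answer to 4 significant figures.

2.159 km

the airport: 8.13 nmi = 15.05676 km.
the harbour: 17216 m = 17.21600 km.
Spread: 17.21600 − 15.05676 = 2.159 km.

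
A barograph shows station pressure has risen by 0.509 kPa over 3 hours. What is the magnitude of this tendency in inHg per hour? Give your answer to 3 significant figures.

0.0501 inHg per hour

0.509 kPa / 3 h × 0.2953 inHg/kPa = 0.0501 inHg/h.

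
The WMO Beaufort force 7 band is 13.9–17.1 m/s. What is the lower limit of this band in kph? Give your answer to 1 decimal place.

13.9–17.1 m/s × 3.6 = 50.0–61.6 km/h.

50.0 km/h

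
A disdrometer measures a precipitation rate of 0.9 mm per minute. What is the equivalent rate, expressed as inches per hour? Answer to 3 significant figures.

0.9 mm/minute × 0.0393701 in/mm × 60 minute/hour = 2.13 in/hour.

2.13 in/hour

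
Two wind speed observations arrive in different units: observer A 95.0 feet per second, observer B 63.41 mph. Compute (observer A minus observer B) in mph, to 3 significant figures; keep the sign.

observer A: 95.0 ft/s = 64.7727 mph.
Difference: 64.7727 − 63.4100 = 1.36 mph.

1.36 mph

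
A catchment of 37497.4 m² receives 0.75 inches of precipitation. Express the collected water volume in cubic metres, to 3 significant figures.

Depth: 0.75 in × 25.4 = 19.05 mm.
1 mm over 1 m² is 1 L, so volume = 19.05 × 37497.4 = 714325.47 L = 714 m³.

714 cubic metres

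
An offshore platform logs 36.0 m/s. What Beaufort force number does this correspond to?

Beaufort force 12

36.0 m/s lies in the Beaufort 12 band (hurricane force, ≥32.7 m/s).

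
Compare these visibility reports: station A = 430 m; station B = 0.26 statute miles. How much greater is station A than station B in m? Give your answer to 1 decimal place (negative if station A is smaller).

11.6 m

station B: 0.26 SM = 418.429 m.
Difference: 430.000 − 418.429 = 11.6 m.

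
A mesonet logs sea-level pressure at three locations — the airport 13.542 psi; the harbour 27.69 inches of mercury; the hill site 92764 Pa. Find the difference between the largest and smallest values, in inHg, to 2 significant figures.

the airport: 13.542 psi = 27.5718 inHg.
the hill site: 92764 Pa = 27.3932 inHg.
Spread: 27.6900 − 27.3932 = 0.30 inHg.

0.30 inHg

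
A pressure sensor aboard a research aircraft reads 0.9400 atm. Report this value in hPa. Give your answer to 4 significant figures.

952.5 hPa

1 atm = 1013.25 hPa, so 0.9400 × 1013.25 = 952.5 hPa.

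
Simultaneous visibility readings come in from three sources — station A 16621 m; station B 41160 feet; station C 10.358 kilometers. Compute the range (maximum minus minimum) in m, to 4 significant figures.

station B: 41160 ft = 12545.57 m.
station C: 10.358 km = 10358.00 m.
Spread: 16621.00 − 10358.00 = 6263 m.

6263 m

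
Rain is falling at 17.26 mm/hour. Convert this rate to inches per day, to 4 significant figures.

17.26 mm/hour × 0.0393701 in/mm × 24 hour/day = 16.31 in/day.

16.31 in/day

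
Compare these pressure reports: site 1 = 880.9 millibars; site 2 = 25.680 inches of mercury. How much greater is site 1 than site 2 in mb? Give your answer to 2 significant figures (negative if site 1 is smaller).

11 mb

site 2: 25.680 inHg = 869.62 mb.
Difference: 880.90 − 869.62 = 11 mb.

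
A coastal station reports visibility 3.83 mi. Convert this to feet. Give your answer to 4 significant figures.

20220 ft

1 SM = 5280 ft, so 3.83 × 5280 = 20220 ft.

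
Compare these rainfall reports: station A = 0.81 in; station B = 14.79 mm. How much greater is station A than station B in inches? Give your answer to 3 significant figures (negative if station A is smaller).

station B: 14.79 mm = 0.58228 in.
Difference: 0.81000 − 0.58228 = 0.228 in.

0.228 in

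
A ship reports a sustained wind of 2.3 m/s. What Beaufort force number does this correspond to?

2.3 m/s lies in the Beaufort 2 band (light breeze, 1.6–3.3 m/s).

Beaufort force 2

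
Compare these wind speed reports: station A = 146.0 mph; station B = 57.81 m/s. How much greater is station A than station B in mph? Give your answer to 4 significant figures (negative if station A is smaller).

station B: 57.81 m/s = 129.3173 mph.
Difference: 146.0000 − 129.3173 = 16.68 mph.

16.68 mph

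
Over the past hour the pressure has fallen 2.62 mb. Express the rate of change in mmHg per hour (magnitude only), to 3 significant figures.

2.62 mb / 1 h × 0.750062 mmHg/mb = 1.97 mmHg/h.

1.97 mmHg per hour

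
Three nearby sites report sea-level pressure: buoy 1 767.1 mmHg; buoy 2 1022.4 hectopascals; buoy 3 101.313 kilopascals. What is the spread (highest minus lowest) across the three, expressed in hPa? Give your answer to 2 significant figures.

buoy 1: 767.1 mmHg = 1022.716 hPa.
buoy 3: 101.313 kPa = 1013.130 hPa.
Spread: 1022.716 − 1013.130 = 9.6 hPa.

9.6 hPa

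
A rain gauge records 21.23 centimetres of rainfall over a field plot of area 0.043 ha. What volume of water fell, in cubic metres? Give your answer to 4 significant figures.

Depth: 21.23 cm × 10 = 212.3 mm.
Area: 0.043 ha = 430 m².
1 mm over 1 m² is 1 L, so volume = 212.3 × 430 = 91289 L = 91.29 m³.

91.29 cubic metres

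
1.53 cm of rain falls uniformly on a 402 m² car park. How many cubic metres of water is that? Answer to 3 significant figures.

Depth: 1.53 cm × 10 = 15.3 mm.
1 mm over 1 m² is 1 L, so volume = 15.3 × 402 = 6150.6 L = 6.15 m³.

6.15 cubic metres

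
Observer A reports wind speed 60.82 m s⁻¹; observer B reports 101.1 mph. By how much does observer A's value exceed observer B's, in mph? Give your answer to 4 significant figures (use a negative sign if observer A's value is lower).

34.95 mph

observer A: 60.82 m/s = 136.0505 mph.
Difference: 136.0505 − 101.1000 = 34.95 mph.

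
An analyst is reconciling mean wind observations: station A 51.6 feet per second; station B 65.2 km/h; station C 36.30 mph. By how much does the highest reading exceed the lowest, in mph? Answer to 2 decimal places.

5.33 mph

station A: 51.6 ft/s = 35.1818 mph.
station B: 65.2 km/h = 40.5134 mph.
Spread: 40.5134 − 35.1818 = 5.33 mph.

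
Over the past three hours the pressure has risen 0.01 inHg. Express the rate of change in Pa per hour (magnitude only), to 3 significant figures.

11.3 Pa per hour

0.01 inHg / 3 h × 3386.39 Pa/inHg = 11.3 Pa/h.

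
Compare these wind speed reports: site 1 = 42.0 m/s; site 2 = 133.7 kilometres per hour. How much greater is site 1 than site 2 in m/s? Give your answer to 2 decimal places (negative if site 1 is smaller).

site 2: 133.7 km/h = 37.1389 m/s.
Difference: 42.0000 − 37.1389 = 4.86 m/s.

4.86 m/s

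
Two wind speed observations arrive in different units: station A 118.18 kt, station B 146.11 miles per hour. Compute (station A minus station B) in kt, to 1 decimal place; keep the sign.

station B: 146.11 mph = 126.966 kt.
Difference: 118.180 − 126.966 = -8.8 kt.

-8.8 kt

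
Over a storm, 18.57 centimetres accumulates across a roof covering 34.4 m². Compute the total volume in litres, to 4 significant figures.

6388 litres

Depth: 18.57 cm × 10 = 185.7 mm.
1 mm over 1 m² is 1 L, so volume = 185.7 × 34.4 = 6388.08 L ≈ 6388 L.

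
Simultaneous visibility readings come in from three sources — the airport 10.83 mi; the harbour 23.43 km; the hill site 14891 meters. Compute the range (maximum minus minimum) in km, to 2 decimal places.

8.54 km

the airport: 10.83 SM = 17.4292 km.
the hill site: 14891 m = 14.8910 km.
Spread: 23.4300 − 14.8910 = 8.54 km.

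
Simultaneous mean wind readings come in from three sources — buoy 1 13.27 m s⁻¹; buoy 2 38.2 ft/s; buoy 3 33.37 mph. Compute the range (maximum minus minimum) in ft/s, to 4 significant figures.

10.74 ft/s

buoy 1: 13.27 m/s = 43.5367 ft/s.
buoy 3: 33.37 mph = 48.9427 ft/s.
Spread: 48.9427 − 38.2000 = 10.74 ft/s.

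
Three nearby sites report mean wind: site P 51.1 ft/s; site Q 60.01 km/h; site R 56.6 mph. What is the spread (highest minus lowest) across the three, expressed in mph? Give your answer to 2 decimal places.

21.76 mph

site P: 51.1 ft/s = 34.8409 mph.
site Q: 60.01 km/h = 37.2885 mph.
Spread: 56.6000 − 34.8409 = 21.76 mph.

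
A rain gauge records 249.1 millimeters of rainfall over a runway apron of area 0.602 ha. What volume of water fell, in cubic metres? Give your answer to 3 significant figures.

Area: 0.602 ha = 6020 m².
1 mm over 1 m² is 1 L, so volume = 249.1 × 6020 = 1499582 L = 1500 m³.

1500 cubic metres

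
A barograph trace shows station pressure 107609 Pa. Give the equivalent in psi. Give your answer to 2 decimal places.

1 Pa = 0.000145038 psi, so 107609 × 0.000145038 = 15.61 psi.

15.61 psi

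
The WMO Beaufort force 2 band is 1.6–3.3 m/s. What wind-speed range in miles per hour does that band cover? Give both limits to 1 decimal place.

3.6 to 7.4 mph

1.6–3.3 m/s × 2.237 = 3.6–7.4 mph.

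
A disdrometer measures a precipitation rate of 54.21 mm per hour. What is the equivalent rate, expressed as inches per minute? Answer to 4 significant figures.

54.21 mm/hour × 0.0393701 in/mm × 0.0166667 hour/minute = 0.03557 in/minute.

0.03557 in/minute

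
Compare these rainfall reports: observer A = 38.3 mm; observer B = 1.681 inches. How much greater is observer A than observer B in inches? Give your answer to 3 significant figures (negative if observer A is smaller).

observer A: 38.3 mm = 1.50787 in.
Difference: 1.50787 − 1.68100 = -0.173 in.

-0.173 in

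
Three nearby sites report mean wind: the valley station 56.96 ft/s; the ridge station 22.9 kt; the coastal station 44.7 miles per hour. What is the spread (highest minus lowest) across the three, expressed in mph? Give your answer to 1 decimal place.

18.3 mph

the valley station: 56.96 ft/s = 38.836 mph.
the ridge station: 22.9 kt = 26.353 mph.
Spread: 44.700 − 26.353 = 18.3 mph.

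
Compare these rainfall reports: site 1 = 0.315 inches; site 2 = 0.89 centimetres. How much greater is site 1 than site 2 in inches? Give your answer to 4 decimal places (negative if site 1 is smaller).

site 2: 0.89 cm = 0.350394 in.
Difference: 0.315000 − 0.350394 = -0.0354 in.

-0.0354 in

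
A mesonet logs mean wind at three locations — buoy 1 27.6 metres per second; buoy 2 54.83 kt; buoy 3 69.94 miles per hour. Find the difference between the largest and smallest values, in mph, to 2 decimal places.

buoy 1: 27.6 m/s = 61.7394 mph.
buoy 2: 54.83 kt = 63.0972 mph.
Spread: 69.9400 − 61.7394 = 8.20 mph.

8.20 mph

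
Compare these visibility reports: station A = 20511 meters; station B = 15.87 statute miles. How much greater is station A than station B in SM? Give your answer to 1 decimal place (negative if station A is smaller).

station A: 20511 m = 12.745 SM.
Difference: 12.745 − 15.870 = -3.1 SM.

-3.1 SM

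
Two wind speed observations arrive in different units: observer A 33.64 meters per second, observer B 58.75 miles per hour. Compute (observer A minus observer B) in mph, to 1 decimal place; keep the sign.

observer A: 33.64 m/s = 75.251 mph.
Difference: 75.251 − 58.750 = 16.5 mph.

16.5 mph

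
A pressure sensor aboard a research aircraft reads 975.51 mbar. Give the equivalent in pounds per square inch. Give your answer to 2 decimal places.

1 mb = 0.0145038 psi, so 975.51 × 0.0145038 = 14.15 psi.

14.15 psi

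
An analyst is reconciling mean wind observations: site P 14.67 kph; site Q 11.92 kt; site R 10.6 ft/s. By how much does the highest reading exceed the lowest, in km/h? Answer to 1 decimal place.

site Q: 11.92 kt = 22.076 km/h.
site R: 10.6 ft/s = 11.631 km/h.
Spread: 22.076 − 11.631 = 10.4 km/h.

10.4 km/h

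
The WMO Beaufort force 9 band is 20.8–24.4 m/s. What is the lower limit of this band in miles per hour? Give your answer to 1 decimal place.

20.8–24.4 m/s × 2.237 = 46.5–54.6 mph.

46.5 mph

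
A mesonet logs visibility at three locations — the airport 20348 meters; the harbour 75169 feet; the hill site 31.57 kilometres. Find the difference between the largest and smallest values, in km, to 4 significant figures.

the airport: 20348 m = 20.3480 km.
the harbour: 75169 ft = 22.9115 km.
Spread: 31.5700 − 20.3480 = 11.22 km.

11.22 km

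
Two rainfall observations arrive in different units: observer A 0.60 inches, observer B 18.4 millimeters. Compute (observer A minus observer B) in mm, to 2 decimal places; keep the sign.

-3.16 mm

observer A: 0.60 in = 15.2400 mm.
Difference: 15.2400 − 18.4000 = -3.16 mm.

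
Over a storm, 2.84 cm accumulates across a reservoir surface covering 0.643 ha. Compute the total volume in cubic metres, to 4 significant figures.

Depth: 2.84 cm × 10 = 28.4 mm.
Area: 0.643 ha = 6430 m².
1 mm over 1 m² is 1 L, so volume = 28.4 × 6430 = 182612 L = 182.6 m³.

182.6 cubic metres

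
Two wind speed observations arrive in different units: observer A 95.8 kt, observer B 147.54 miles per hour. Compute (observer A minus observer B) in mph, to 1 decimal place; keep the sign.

observer A: 95.8 kt = 110.245 mph.
Difference: 110.245 − 147.540 = -37.3 mph.

-37.3 mph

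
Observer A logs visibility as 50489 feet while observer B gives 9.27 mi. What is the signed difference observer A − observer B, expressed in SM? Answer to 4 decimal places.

0.2923 SM

observer A: 50489 ft = 9.562311 SM.
Difference: 9.562311 − 9.270000 = 0.2923 SM.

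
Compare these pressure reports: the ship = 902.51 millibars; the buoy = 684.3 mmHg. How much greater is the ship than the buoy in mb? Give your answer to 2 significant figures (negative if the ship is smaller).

the buoy: 684.3 mmHg = 912.325 mb.
Difference: 902.510 − 912.325 = -9.8 mb.

-9.8 mb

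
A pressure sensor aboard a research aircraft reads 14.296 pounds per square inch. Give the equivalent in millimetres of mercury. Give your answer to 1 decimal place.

1 psi = 51.7149 mmHg, so 14.296 × 51.7149 = 739.3 mmHg.

739.3 mmHg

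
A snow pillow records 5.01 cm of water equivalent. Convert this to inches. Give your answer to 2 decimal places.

1.97 in

1 cm = 0.393701 in, so 5.01 × 0.393701 = 1.97 in.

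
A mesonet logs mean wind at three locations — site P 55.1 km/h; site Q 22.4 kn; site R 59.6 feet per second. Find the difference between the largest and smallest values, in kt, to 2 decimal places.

12.91 kt

site P: 55.1 km/h = 29.7516 kt.
site R: 59.6 ft/s = 35.3120 kt.
Spread: 35.3120 − 22.4000 = 12.91 kt.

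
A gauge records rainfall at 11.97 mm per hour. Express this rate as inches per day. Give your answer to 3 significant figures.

11.3 in/day

11.97 mm/hour × 0.0393701 in/mm × 24 hour/day = 11.3 in/day.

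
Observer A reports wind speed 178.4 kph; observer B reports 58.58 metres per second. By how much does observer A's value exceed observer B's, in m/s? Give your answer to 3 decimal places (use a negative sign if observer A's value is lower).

observer A: 178.4 km/h = 49.55556 m/s.
Difference: 49.55556 − 58.58000 = -9.024 m/s.

-9.024 m/s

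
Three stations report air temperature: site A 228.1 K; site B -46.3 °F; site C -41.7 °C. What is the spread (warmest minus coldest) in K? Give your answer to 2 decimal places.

site A: 228.1 K = -45.050 °C.
site B: -46.3 °F = -43.500 °C.
Spread: (-41.700) − (-45.050) = 3.350 °C.

3.35 K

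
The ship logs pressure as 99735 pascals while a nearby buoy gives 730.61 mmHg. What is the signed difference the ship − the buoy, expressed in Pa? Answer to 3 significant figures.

the buoy: 730.61 mmHg = 97406.67 Pa.
Difference: 99735.00 − 97406.67 = 2330 Pa.

2330 Pa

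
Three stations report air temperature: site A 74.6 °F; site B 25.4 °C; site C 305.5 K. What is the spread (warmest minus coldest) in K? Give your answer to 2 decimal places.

site A: 74.6 °F = 23.667 °C.
site C: 305.5 K = 32.350 °C.
Spread: 32.350 − 23.667 = 8.683 °C.

8.68 K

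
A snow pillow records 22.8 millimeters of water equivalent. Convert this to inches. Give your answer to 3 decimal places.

0.898 in

1 mm = 0.0393701 in, so 22.8 × 0.0393701 = 0.898 in.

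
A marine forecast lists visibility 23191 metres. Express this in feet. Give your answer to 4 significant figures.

76090 ft

1 m = 3.28084 ft, so 23191 × 3.28084 = 76090 ft.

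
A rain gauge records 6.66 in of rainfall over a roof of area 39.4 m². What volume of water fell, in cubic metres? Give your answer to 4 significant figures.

6.665 cubic metres

Depth: 6.66 in × 25.4 = 169.164 mm.
1 mm over 1 m² is 1 L, so volume = 169.164 × 39.4 = 6665.0616 L = 6.665 m³.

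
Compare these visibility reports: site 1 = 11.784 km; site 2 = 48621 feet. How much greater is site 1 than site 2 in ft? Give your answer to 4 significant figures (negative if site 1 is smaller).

site 1: 11.784 km = 38661.42 ft.
Difference: 38661.42 − 48621.00 = -9960 ft.

-9960 ft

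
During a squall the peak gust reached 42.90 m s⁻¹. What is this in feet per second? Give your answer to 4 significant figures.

140.7 ft/s

1 m/s = 3.28084 ft/s, so 42.90 × 3.28084 = 140.7 ft/s.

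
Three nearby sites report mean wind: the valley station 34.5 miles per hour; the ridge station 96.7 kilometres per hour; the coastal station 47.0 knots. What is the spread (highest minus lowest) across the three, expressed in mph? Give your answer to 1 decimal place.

the ridge station: 96.7 km/h = 60.087 mph.
the coastal station: 47.0 kt = 54.087 mph.
Spread: 60.087 − 34.500 = 25.6 mph.

25.6 mph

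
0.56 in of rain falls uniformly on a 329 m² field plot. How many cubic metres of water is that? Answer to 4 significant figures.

4.680 cubic metres

Depth: 0.56 in × 25.4 = 14.224 mm.
1 mm over 1 m² is 1 L, so volume = 14.224 × 329 = 4679.696 L = 4.680 m³.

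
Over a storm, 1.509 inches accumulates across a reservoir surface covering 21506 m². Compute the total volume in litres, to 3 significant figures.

Depth: 1.509 in × 25.4 = 38.3286 mm.
1 mm over 1 m² is 1 L, so volume = 38.3286 × 21506 = 824294.87 L ≈ 824000 L.

824000 litres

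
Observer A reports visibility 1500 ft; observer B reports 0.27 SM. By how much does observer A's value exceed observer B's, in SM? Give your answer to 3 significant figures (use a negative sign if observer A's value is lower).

0.0141 SM

observer A: 1500 ft = 0.284091 SM.
Difference: 0.284091 − 0.270000 = 0.0141 SM.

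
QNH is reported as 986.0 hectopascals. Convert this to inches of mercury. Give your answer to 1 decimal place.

1 hPa = 0.02953 inHg, so 986.0 × 0.02953 = 29.1 inHg.

29.1 inHg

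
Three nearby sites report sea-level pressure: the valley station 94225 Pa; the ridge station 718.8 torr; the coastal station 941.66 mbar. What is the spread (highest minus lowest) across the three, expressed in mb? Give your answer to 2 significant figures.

the valley station: 94225 Pa = 942.25 mb.
the ridge station: 718.8 mmHg = 958.32 mb.
Spread: 958.32 − 941.66 = 17 mb.

17 mb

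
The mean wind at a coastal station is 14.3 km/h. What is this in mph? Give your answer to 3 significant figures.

8.89 mph

1 km/h = 0.621371 mph, so 14.3 × 0.621371 = 8.89 mph.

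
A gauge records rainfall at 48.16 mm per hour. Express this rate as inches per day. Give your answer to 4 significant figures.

45.51 in/day

48.16 mm/hour × 0.0393701 in/mm × 24 hour/day = 45.51 in/day.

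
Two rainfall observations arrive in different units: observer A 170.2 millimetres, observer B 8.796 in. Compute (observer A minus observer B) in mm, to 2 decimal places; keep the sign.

observer B: 8.796 in = 223.4184 mm.
Difference: 170.2000 − 223.4184 = -53.22 mm.

-53.22 mm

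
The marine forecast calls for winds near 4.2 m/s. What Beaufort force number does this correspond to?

Beaufort force 3

4.2 m/s lies in the Beaufort 3 band (gentle breeze, 3.4–5.4 m/s).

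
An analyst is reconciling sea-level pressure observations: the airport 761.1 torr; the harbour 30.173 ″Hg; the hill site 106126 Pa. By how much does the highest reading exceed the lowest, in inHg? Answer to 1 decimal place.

the airport: 761.1 mmHg = 29.965 inHg.
the hill site: 106126 Pa = 31.339 inHg.
Spread: 31.339 − 29.965 = 1.4 inHg.

1.4 inHg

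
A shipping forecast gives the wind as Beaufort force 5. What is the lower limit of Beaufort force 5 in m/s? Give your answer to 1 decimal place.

8.0 m/s

Beaufort 5 (fresh breeze) spans 8.0–10.7 m/s.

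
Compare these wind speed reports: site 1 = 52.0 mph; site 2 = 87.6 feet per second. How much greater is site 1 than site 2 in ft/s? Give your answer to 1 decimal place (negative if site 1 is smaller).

site 1: 52.0 mph = 76.267 ft/s.
Difference: 76.267 − 87.600 = -11.3 ft/s.

-11.3 ft/s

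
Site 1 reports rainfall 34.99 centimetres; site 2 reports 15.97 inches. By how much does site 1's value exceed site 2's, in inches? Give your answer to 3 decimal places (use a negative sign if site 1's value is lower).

site 1: 34.99 cm = 13.77559 in.
Difference: 13.77559 − 15.97000 = -2.194 in.

-2.194 in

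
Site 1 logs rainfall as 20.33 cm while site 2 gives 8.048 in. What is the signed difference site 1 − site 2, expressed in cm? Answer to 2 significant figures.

-0.11 cm

site 2: 8.048 in = 20.4419 cm.
Difference: 20.3300 − 20.4419 = -0.11 cm.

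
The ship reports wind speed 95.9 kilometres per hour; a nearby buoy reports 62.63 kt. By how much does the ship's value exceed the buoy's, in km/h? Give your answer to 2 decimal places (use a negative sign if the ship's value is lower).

-20.09 km/h

the buoy: 62.63 kt = 115.9908 km/h.
Difference: 95.9000 − 115.9908 = -20.09 km/h.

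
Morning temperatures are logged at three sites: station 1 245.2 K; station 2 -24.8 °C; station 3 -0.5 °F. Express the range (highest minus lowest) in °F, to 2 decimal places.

17.81 °F

station 1: 245.2 K = -27.950 °C.
station 3: -0.5 °F = -18.056 °C.
Spread: (-18.056) − (-27.950) = 9.894 °C = 17.81 °F.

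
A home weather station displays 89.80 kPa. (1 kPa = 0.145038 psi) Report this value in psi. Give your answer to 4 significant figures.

13.02 psi

1 kPa = 0.145038 psi, so 89.80 × 0.145038 = 13.02 psi.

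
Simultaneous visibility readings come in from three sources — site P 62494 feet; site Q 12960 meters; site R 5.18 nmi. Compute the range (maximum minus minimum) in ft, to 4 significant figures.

31020 ft

site Q: 12960 m = 42519.69 ft.
site R: 5.18 nmi = 31474.28 ft.
Spread: 62494.00 − 31474.28 = 31020 ft.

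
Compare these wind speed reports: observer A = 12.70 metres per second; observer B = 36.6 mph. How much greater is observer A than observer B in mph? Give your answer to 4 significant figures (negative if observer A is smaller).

observer A: 12.70 m/s = 28.40909 mph.
Difference: 28.40909 − 36.60000 = -8.191 mph.

-8.191 mph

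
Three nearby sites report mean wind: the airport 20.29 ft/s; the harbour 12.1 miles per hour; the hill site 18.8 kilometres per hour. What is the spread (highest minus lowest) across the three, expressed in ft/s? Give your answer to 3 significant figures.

the harbour: 12.1 mph = 17.7467 ft/s.
the hill site: 18.8 km/h = 17.1333 ft/s.
Spread: 20.2900 − 17.1333 = 3.16 ft/s.

3.16 ft/s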